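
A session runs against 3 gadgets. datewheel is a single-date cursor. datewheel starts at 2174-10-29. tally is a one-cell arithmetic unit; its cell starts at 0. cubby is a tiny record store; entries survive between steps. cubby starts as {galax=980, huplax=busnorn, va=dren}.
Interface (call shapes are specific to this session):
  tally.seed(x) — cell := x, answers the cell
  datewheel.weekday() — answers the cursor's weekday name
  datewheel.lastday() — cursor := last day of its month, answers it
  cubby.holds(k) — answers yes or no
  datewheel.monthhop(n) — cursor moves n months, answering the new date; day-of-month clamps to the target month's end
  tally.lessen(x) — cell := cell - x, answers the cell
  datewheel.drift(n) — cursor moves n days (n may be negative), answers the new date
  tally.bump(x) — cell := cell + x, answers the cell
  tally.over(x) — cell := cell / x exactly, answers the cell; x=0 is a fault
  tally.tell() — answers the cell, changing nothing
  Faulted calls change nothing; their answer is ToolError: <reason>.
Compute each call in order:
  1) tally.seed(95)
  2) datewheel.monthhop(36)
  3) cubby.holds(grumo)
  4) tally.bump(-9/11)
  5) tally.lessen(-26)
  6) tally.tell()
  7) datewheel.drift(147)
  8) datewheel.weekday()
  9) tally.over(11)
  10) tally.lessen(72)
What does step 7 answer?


Answer: 2178-03-25

Derivation:
>> tally.seed(x→95)
<< 95
>> datewheel.monthhop(n→36)
<< 2177-10-29
>> cubby.holds(k→grumo)
<< no
>> tally.bump(x→-9/11)
<< 1036/11
>> tally.lessen(x→-26)
<< 1322/11
>> tally.tell()
<< 1322/11
>> datewheel.drift(n→147)
<< 2178-03-25
>> datewheel.weekday()
<< Wednesday
>> tally.over(x→11)
<< 1322/121
>> tally.lessen(x→72)
<< -7390/121


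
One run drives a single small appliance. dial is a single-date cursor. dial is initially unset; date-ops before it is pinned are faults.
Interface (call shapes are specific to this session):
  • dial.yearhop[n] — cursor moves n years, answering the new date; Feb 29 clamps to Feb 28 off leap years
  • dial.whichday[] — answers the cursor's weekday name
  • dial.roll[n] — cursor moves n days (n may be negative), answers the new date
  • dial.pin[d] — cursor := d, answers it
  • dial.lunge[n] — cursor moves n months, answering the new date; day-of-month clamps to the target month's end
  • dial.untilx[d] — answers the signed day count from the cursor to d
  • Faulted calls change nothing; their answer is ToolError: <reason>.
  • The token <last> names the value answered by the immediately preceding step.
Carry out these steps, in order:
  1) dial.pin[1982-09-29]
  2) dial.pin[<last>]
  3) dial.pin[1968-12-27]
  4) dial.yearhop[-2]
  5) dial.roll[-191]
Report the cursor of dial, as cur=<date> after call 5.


Answer: cur=1966-06-19

Derivation:
→ dial.pin(d=1982-09-29)
← 1982-09-29
→ dial.pin(d=<last>)
← 1982-09-29
→ dial.pin(d=1968-12-27)
← 1968-12-27
→ dial.yearhop(n=-2)
← 1966-12-27
→ dial.roll(n=-191)
← 1966-06-19


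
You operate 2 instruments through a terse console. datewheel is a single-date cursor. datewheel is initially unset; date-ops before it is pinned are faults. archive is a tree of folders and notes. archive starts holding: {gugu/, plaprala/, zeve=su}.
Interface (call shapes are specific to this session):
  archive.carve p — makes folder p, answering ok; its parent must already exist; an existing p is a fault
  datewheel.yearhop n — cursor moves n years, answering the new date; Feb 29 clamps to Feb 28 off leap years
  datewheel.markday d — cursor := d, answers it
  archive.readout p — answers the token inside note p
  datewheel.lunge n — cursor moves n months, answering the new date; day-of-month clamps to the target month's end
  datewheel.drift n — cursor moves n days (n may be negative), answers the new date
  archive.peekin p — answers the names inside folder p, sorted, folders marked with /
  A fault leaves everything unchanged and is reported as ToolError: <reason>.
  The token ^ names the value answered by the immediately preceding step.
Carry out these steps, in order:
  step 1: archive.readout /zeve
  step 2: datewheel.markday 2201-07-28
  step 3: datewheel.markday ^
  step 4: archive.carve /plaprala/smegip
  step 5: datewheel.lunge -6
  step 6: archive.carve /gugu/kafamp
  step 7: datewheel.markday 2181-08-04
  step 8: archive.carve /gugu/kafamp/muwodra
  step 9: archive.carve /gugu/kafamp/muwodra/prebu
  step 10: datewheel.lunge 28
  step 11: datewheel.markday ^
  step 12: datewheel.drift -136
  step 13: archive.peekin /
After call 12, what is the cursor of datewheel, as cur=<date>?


> archive.readout p: /zeve
[out] su
> datewheel.markday d: 2201-07-28
[out] 2201-07-28
> datewheel.markday d: ^
[out] 2201-07-28
> archive.carve p: /plaprala/smegip
[out] ok
> datewheel.lunge n: -6
[out] 2201-01-28
> archive.carve p: /gugu/kafamp
[out] ok
> datewheel.markday d: 2181-08-04
[out] 2181-08-04
> archive.carve p: /gugu/kafamp/muwodra
[out] ok
> archive.carve p: /gugu/kafamp/muwodra/prebu
[out] ok
> datewheel.lunge n: 28
[out] 2183-12-04
> datewheel.markday d: ^
[out] 2183-12-04
> datewheel.drift n: -136
[out] 2183-07-21
> archive.peekin p: /
[out] [gugu/, plaprala/, zeve]

Answer: cur=2183-07-21


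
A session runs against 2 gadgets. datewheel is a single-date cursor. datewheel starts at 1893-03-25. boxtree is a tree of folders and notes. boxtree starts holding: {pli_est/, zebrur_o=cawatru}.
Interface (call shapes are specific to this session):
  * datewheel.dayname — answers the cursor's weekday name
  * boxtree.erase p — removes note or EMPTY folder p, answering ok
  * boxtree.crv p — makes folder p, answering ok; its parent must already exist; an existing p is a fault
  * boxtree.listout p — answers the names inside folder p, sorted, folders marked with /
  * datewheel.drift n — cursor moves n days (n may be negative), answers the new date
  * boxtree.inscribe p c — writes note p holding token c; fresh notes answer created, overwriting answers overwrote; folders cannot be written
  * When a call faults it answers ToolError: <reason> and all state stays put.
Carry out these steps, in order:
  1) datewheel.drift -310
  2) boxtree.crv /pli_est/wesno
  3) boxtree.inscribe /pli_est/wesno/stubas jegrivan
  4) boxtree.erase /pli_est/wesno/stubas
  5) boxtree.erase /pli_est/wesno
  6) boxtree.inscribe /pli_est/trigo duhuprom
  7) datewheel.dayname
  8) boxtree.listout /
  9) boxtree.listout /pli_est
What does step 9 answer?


[in] datewheel.drift n→-310
:: 1892-05-19
[in] boxtree.crv p→/pli_est/wesno
:: ok
[in] boxtree.inscribe p→/pli_est/wesno/stubas c→jegrivan
:: created
[in] boxtree.erase p→/pli_est/wesno/stubas
:: ok
[in] boxtree.erase p→/pli_est/wesno
:: ok
[in] boxtree.inscribe p→/pli_est/trigo c→duhuprom
:: created
[in] datewheel.dayname
:: Thursday
[in] boxtree.listout p→/
:: [pli_est/, zebrur_o]
[in] boxtree.listout p→/pli_est
:: [trigo]

Answer: [trigo]


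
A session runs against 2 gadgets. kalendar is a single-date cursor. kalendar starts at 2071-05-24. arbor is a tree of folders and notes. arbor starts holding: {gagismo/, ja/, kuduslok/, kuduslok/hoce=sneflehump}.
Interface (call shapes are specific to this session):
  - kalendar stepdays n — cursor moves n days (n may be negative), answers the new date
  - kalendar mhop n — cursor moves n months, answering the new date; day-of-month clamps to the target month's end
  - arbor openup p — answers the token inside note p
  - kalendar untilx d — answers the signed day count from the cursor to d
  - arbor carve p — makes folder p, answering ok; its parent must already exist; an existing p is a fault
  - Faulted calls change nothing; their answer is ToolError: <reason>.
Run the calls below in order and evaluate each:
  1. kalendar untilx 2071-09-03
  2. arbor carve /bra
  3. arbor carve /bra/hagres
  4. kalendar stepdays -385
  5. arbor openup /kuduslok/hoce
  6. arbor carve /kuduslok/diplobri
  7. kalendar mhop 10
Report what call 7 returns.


·→ kalendar untilx(d: 2071-09-03)
·← 102
·→ arbor carve(p: /bra)
·← ok
·→ arbor carve(p: /bra/hagres)
·← ok
·→ kalendar stepdays(n: -385)
·← 2070-05-04
·→ arbor openup(p: /kuduslok/hoce)
·← sneflehump
·→ arbor carve(p: /kuduslok/diplobri)
·← ok
·→ kalendar mhop(n: 10)
·← 2071-03-04

Answer: 2071-03-04


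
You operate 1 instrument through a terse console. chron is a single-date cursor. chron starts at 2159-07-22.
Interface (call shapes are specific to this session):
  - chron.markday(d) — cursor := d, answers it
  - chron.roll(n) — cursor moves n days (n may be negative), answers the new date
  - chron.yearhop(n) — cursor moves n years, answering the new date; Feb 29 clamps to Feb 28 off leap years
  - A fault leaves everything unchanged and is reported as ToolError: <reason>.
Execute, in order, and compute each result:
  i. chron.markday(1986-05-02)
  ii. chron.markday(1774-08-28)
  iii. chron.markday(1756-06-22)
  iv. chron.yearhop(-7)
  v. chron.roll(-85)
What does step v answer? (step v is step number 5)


Answer: 1749-03-29

Derivation:
Calling chron.markday on d=1986-05-02, which returns 1986-05-02.
Using chron.markday on d=1774-08-28: 1774-08-28.
Next I call chron.markday on d=1756-06-22: 1756-06-22.
Using chron.yearhop on n=-7, yielding 1749-06-22.
I run chron.roll on n=-85, → 1749-03-29.


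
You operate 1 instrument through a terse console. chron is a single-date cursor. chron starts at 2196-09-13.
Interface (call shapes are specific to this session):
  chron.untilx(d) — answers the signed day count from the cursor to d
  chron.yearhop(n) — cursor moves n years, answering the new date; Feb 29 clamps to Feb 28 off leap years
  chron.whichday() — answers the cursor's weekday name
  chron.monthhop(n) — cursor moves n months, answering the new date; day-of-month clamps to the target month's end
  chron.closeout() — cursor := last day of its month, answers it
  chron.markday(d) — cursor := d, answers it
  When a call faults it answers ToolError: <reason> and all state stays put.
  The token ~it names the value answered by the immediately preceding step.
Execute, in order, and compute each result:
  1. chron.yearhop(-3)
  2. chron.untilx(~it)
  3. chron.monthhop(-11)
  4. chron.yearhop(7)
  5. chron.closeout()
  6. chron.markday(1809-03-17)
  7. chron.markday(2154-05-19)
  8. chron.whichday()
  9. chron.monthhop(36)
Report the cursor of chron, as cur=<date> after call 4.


Answer: cur=2199-10-13

Derivation:
I invoke chron.yearhop passing -3, yielding 2193-09-13.
I use chron.untilx passing ~it, and observe 0.
I run chron.monthhop passing -11: 2192-10-13.
Now I run chron.yearhop passing 7, — result: 2199-10-13.
Then chron.closeout(): 2199-10-31.
Calling chron.markday passing 1809-03-17, yielding 1809-03-17.
Invoking chron.markday passing 2154-05-19, → 2154-05-19.
I invoke chron.whichday(), and get Sunday.
Now I run chron.monthhop passing 36: 2157-05-19.


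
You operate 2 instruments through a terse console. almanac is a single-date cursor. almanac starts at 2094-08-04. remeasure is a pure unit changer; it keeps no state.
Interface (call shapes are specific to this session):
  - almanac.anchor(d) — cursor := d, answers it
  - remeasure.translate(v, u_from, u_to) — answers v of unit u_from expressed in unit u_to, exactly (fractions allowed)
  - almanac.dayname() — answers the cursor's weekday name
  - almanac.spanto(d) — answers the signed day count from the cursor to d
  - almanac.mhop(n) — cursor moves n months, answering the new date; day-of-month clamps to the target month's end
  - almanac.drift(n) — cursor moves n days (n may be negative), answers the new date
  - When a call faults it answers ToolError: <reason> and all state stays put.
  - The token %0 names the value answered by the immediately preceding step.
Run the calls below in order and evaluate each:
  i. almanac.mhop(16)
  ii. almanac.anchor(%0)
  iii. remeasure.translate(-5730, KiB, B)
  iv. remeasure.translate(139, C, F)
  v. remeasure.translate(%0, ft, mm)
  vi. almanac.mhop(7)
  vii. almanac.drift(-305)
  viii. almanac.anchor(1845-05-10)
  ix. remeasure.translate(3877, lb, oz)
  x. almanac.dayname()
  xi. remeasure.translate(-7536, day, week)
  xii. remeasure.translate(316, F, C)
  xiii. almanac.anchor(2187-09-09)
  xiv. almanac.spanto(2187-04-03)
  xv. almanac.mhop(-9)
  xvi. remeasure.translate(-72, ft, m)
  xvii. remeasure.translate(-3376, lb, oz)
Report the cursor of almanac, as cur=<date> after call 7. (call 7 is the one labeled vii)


-- almanac.mhop(n: 16) == 2095-12-04
-- almanac.anchor(d: %0) == 2095-12-04
-- remeasure.translate(v: -5730, u_from: KiB, u_to: B) == -5867520
-- remeasure.translate(v: 139, u_from: C, u_to: F) == 1411/5
-- remeasure.translate(v: %0, u_from: ft, u_to: mm) == 2150364/25
-- almanac.mhop(n: 7) == 2096-07-04
-- almanac.drift(n: -305) == 2095-09-03
-- almanac.anchor(d: 1845-05-10) == 1845-05-10
-- remeasure.translate(v: 3877, u_from: lb, u_to: oz) == 62032
-- almanac.dayname() == Saturday
-- remeasure.translate(v: -7536, u_from: day, u_to: week) == -7536/7
-- remeasure.translate(v: 316, u_from: F, u_to: C) == 1420/9
-- almanac.anchor(d: 2187-09-09) == 2187-09-09
-- almanac.spanto(d: 2187-04-03) == -159
-- almanac.mhop(n: -9) == 2186-12-09
-- remeasure.translate(v: -72, u_from: ft, u_to: m) == -13716/625
-- remeasure.translate(v: -3376, u_from: lb, u_to: oz) == -54016

Answer: cur=2095-09-03


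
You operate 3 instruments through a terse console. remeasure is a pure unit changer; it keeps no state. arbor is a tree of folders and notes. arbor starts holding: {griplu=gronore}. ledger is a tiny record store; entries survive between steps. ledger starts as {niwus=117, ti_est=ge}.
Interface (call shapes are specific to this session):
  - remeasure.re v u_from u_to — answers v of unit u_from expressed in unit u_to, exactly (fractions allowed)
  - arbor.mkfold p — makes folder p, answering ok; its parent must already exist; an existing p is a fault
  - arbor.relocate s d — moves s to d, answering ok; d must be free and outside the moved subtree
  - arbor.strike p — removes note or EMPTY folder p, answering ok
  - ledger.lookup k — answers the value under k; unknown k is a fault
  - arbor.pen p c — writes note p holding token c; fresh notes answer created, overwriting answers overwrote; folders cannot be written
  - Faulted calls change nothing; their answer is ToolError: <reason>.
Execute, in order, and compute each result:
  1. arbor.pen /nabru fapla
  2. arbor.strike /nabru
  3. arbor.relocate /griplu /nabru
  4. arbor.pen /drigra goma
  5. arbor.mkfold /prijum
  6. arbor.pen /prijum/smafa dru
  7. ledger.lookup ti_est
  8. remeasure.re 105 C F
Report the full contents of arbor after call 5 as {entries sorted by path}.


Answer: {drigra=goma, nabru=gronore, prijum/}

Derivation:
Step: arbor.pen[p='/nabru'; c='fapla']
Result: created
Step: arbor.strike[p='/nabru']
Result: ok
Step: arbor.relocate[s='/griplu'; d='/nabru']
Result: ok
Step: arbor.pen[p='/drigra'; c='goma']
Result: created
Step: arbor.mkfold[p='/prijum']
Result: ok
Step: arbor.pen[p='/prijum/smafa'; c='dru']
Result: created
Step: ledger.lookup[k='ti_est']
Result: ge
Step: remeasure.re[v='105'; u_from='C'; u_to='F']
Result: 221


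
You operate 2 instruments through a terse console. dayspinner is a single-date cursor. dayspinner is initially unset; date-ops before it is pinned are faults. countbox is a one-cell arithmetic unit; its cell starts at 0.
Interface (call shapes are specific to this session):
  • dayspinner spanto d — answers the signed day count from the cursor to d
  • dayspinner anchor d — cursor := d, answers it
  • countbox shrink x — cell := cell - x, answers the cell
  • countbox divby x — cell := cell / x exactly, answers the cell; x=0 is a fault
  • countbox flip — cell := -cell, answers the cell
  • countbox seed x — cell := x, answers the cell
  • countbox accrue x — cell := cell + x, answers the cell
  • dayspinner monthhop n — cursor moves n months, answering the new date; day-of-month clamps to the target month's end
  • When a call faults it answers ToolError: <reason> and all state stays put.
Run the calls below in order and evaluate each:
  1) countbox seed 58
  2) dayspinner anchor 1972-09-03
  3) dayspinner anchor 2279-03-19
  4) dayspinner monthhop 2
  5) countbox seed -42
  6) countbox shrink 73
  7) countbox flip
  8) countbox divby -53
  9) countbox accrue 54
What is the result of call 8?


Now I run countbox seed(x=58), — result: 58.
Next I call dayspinner anchor(d=1972-09-03), and see 1972-09-03.
Now I run dayspinner anchor(d=2279-03-19), which returns 2279-03-19.
Using dayspinner monthhop(n=2), and see 2279-05-19.
I use countbox seed(x=-42): -42.
I try countbox shrink(x=73), and see -115.
I call countbox flip, and see 115.
I invoke countbox divby(x=-53), and get -115/53.
Then countbox accrue(x=54), which returns 2747/53.

Answer: -115/53


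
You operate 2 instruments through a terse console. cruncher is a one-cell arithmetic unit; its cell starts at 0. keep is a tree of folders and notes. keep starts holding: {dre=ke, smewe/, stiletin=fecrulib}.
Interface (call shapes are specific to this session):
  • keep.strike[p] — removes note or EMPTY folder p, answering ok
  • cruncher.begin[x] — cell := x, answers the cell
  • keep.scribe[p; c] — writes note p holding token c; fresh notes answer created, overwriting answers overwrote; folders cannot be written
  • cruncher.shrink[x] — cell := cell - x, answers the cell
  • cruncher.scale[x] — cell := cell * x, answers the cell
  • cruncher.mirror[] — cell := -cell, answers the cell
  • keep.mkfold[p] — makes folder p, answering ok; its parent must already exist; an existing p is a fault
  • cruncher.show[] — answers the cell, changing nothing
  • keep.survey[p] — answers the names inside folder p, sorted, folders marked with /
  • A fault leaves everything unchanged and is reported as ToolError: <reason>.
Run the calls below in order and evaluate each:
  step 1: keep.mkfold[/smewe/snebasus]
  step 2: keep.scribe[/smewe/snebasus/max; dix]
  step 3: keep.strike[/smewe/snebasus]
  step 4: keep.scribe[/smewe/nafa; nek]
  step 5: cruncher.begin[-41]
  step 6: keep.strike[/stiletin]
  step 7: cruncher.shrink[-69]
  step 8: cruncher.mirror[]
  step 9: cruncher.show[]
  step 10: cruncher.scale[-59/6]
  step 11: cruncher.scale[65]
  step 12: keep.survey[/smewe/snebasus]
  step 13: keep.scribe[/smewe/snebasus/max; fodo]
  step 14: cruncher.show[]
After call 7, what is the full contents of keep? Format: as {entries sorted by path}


Answer: {dre=ke, smewe/, smewe/nafa=nek, smewe/snebasus/, smewe/snebasus/max=dix}

Derivation:
Calling mkfold using p=/smewe/snebasus, → ok.
Next I call scribe using p=/smewe/snebasus/max, c=dix, giving created.
Now I run strike using p=/smewe/snebasus, and see ToolError: not empty.
Using scribe using p=/smewe/nafa, c=nek, and get created.
I invoke begin using x=-41, which returns -41.
Next I call strike using p=/stiletin, giving ok.
I use shrink using x=-69, → 28.
Using mirror(), and observe -28.
I invoke show(), — result: -28.
I run scale using x=-59/6, which returns 826/3.
Then scale using x=65, yielding 53690/3.
I try survey using p=/smewe/snebasus, → [max].
I try scribe using p=/smewe/snebasus/max, c=fodo, yielding overwrote.
Calling show(), yielding 53690/3.


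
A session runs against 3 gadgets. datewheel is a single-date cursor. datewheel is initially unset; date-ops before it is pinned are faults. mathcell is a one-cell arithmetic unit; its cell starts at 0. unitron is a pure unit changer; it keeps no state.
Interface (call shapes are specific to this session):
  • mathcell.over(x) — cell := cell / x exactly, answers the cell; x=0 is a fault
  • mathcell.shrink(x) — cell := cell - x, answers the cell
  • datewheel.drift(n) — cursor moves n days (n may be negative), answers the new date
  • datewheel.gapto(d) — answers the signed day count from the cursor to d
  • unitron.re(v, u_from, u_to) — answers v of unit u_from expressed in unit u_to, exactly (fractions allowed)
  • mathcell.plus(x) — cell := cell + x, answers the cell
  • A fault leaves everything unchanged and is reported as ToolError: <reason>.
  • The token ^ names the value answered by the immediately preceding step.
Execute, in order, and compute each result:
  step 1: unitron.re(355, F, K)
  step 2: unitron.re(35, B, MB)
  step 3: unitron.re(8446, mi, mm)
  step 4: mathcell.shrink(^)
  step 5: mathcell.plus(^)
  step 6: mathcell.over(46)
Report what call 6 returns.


Answer: -13592519424/23

Derivation:
-- re(355, F, K) ~> 81467/180
-- re(35, B, MB) ~> 7/200000
-- re(8446, mi, mm) ~> 13592519424
-- shrink(^) ~> -13592519424
-- plus(^) ~> -27185038848
-- over(46) ~> -13592519424/23


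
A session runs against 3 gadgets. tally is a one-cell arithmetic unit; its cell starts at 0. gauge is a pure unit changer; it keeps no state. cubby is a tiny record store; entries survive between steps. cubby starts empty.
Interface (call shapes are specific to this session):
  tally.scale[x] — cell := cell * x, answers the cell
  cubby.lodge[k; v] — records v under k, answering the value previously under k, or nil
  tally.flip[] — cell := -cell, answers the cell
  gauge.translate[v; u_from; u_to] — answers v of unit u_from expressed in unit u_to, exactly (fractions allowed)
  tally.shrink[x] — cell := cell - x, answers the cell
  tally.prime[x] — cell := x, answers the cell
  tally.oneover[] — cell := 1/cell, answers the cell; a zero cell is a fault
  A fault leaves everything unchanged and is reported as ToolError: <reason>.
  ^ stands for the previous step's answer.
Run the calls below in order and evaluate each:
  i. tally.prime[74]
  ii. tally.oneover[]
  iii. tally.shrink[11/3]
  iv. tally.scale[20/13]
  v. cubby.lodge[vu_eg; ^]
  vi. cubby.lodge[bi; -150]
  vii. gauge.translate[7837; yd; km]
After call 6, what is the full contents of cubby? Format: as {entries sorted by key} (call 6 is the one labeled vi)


Answer: {bi=-150, vu_eg=-8110/1443}

Derivation:
Step: prime[x=74]
Result: 74
Step: oneover[]
Result: 1/74
Step: shrink[x=11/3]
Result: -811/222
Step: scale[x=20/13]
Result: -8110/1443
Step: lodge[k=vu_eg; v=^]
Result: nil
Step: lodge[k=bi; v=-150]
Result: nil
Step: translate[v=7837; u_from=yd; u_to=km]
Result: 8957691/1250000


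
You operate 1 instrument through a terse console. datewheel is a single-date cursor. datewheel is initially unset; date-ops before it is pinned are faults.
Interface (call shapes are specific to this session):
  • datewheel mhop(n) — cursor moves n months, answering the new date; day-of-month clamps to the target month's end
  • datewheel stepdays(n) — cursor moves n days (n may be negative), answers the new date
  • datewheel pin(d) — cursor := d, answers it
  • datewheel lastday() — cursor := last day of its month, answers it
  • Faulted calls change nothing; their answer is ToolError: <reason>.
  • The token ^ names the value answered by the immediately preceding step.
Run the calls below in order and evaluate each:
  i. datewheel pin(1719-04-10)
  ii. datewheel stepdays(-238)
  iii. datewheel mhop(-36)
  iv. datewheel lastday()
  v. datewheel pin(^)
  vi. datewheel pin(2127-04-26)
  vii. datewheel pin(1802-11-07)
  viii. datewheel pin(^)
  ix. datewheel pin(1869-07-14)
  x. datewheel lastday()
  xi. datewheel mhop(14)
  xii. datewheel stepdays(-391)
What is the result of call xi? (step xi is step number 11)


>>> datewheel pin d='1719-04-10'
[out] 1719-04-10
>>> datewheel stepdays n='-238'
[out] 1718-08-15
>>> datewheel mhop n='-36'
[out] 1715-08-15
>>> datewheel lastday
[out] 1715-08-31
>>> datewheel pin d='^'
[out] 1715-08-31
>>> datewheel pin d='2127-04-26'
[out] 2127-04-26
>>> datewheel pin d='1802-11-07'
[out] 1802-11-07
>>> datewheel pin d='^'
[out] 1802-11-07
>>> datewheel pin d='1869-07-14'
[out] 1869-07-14
>>> datewheel lastday
[out] 1869-07-31
>>> datewheel mhop n='14'
[out] 1870-09-30
>>> datewheel stepdays n='-391'
[out] 1869-09-04

Answer: 1870-09-30


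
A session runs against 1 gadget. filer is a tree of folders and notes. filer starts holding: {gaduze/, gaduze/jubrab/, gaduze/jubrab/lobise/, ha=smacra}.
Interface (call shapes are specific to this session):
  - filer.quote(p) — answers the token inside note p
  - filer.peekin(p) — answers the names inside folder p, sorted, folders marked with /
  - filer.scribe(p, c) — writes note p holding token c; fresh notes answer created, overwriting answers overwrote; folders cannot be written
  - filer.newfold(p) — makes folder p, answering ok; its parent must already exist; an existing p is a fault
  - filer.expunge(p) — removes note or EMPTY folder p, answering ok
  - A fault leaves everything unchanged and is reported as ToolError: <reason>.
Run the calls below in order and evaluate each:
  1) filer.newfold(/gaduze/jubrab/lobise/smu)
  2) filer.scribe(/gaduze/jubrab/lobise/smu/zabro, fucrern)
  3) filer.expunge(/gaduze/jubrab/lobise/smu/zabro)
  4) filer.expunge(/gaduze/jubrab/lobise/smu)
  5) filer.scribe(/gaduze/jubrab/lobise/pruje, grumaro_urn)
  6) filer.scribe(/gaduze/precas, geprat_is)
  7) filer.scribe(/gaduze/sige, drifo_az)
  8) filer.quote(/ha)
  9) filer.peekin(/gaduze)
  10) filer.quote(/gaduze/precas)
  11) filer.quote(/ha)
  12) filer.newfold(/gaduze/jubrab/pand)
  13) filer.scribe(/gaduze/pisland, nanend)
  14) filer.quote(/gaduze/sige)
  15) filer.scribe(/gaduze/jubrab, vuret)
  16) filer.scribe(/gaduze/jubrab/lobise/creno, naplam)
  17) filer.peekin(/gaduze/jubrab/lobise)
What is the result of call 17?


I use filer.newfold with p=/gaduze/jubrab/lobise/smu, — result: ok.
Next I call filer.scribe with p=/gaduze/jubrab/lobise/smu/zabro, c=fucrern, and see created.
Next I call filer.expunge with p=/gaduze/jubrab/lobise/smu/zabro, → ok.
Invoking filer.expunge with p=/gaduze/jubrab/lobise/smu, and get ok.
Calling filer.scribe with p=/gaduze/jubrab/lobise/pruje, c=grumaro_urn, — result: created.
Then filer.scribe with p=/gaduze/precas, c=geprat_is, yielding created.
I use filer.scribe with p=/gaduze/sige, c=drifo_az, and observe created.
Next I call filer.quote with p=/ha, — result: smacra.
Next I call filer.peekin with p=/gaduze, and get [jubrab/, precas, sige].
Then filer.quote with p=/gaduze/precas, and get geprat_is.
I run filer.quote with p=/ha, giving smacra.
Now I run filer.newfold with p=/gaduze/jubrab/pand, and get ok.
Invoking filer.scribe with p=/gaduze/pisland, c=nanend, → created.
I run filer.quote with p=/gaduze/sige, giving drifo_az.
I invoke filer.scribe with p=/gaduze/jubrab, c=vuret, → ToolError: is a directory.
Now I run filer.scribe with p=/gaduze/jubrab/lobise/creno, c=naplam: created.
Then filer.peekin with p=/gaduze/jubrab/lobise: [creno, pruje].

Answer: [creno, pruje]


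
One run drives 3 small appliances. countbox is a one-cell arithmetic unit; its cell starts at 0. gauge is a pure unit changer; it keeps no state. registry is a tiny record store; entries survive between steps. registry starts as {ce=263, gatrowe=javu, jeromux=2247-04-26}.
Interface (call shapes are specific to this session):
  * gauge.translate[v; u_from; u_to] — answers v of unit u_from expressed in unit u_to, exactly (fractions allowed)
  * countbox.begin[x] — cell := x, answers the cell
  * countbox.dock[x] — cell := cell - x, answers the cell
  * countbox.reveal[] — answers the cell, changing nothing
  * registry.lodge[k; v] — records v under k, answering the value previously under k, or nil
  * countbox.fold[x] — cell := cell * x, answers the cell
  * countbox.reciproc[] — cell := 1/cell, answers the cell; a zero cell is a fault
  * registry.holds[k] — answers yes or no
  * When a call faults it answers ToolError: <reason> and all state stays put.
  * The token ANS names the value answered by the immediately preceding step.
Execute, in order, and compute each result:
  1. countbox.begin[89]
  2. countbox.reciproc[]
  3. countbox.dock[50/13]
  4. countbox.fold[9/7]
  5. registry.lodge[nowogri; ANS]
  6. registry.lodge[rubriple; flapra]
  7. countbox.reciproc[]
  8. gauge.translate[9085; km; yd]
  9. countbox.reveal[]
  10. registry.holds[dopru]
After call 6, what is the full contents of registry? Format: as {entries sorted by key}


Answer: {ce=263, gatrowe=javu, jeromux=2247-04-26, nowogri=-39933/8099, rubriple=flapra}

Derivation:
# 1. begin(x→89) : 89
# 2. reciproc() : 1/89
# 3. dock(x→50/13) : -4437/1157
# 4. fold(x→9/7) : -39933/8099
# 5. lodge(k→nowogri, v→ANS) : nil
# 6. lodge(k→rubriple, v→flapra) : nil
# 7. reciproc() : -8099/39933
# 8. translate(v→9085, u_from→km, u_to→yd) : 11356250000/1143
# 9. reveal() : -8099/39933
# 10. holds(k→dopru) : no


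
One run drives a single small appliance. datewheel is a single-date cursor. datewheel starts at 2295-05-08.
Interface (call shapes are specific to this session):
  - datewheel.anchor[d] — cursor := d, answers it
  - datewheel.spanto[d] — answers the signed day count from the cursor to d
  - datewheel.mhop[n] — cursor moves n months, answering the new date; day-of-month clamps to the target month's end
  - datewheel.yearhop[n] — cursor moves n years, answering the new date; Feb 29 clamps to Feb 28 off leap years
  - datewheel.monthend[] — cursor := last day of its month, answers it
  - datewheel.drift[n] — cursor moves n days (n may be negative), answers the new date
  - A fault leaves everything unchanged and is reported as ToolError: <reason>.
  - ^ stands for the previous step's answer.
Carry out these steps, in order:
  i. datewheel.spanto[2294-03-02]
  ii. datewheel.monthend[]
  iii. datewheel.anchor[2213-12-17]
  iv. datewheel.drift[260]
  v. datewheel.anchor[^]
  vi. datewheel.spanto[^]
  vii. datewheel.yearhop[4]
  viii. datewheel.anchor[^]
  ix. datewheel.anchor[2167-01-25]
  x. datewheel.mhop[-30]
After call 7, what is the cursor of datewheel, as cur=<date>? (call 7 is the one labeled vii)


Answer: cur=2218-09-03

Derivation:
! 1. spanto(d='2294-03-02') == -432
! 2. monthend() == 2295-05-31
! 3. anchor(d='2213-12-17') == 2213-12-17
! 4. drift(n='260') == 2214-09-03
! 5. anchor(d='^') == 2214-09-03
! 6. spanto(d='^') == 0
! 7. yearhop(n='4') == 2218-09-03
! 8. anchor(d='^') == 2218-09-03
! 9. anchor(d='2167-01-25') == 2167-01-25
! 10. mhop(n='-30') == 2164-07-25


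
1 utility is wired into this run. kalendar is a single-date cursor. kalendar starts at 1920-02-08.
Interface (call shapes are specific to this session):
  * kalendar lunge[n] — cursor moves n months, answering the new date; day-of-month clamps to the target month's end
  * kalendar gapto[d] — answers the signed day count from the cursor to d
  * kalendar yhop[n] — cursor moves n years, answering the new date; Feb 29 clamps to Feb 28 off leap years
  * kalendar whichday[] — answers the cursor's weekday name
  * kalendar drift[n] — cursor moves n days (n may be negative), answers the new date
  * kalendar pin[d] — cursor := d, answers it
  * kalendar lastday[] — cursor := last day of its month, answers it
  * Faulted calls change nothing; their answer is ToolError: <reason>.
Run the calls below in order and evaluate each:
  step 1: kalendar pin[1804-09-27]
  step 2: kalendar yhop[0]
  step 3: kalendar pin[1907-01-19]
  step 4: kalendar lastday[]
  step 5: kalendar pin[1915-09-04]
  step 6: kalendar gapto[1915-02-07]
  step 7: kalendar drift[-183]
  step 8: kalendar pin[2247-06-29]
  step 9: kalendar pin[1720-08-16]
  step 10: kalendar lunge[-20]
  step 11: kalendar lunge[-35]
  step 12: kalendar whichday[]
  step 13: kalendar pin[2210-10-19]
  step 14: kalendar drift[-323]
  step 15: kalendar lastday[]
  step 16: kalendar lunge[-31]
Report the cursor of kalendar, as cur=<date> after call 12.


Answer: cur=1716-01-16

Derivation:
# kalendar pin(d=1804-09-27) => 1804-09-27
# kalendar yhop(n=0) => 1804-09-27
# kalendar pin(d=1907-01-19) => 1907-01-19
# kalendar lastday() => 1907-01-31
# kalendar pin(d=1915-09-04) => 1915-09-04
# kalendar gapto(d=1915-02-07) => -209
# kalendar drift(n=-183) => 1915-03-05
# kalendar pin(d=2247-06-29) => 2247-06-29
# kalendar pin(d=1720-08-16) => 1720-08-16
# kalendar lunge(n=-20) => 1718-12-16
# kalendar lunge(n=-35) => 1716-01-16
# kalendar whichday() => Thursday
# kalendar pin(d=2210-10-19) => 2210-10-19
# kalendar drift(n=-323) => 2209-11-30
# kalendar lastday() => 2209-11-30
# kalendar lunge(n=-31) => 2207-04-30


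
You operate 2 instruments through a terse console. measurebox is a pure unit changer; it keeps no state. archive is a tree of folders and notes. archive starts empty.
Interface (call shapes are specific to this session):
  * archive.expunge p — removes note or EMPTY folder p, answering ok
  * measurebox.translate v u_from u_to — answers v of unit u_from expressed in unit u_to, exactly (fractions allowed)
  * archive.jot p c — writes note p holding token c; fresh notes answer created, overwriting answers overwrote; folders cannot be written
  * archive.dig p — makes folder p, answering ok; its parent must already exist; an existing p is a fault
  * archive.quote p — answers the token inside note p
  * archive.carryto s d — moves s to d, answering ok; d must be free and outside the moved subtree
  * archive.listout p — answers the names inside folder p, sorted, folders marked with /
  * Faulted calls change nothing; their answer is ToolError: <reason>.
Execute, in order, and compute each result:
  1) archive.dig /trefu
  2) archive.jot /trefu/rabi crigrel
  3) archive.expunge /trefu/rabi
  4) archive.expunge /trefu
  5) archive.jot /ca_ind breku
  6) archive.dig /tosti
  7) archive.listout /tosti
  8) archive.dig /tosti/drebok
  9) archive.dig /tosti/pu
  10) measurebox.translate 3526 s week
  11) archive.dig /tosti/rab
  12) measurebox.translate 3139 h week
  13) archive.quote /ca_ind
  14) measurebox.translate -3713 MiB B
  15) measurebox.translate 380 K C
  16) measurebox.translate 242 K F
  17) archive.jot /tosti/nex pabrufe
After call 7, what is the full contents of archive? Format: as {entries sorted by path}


Answer: {ca_ind=breku, tosti/}

Derivation:
;; 1. archive.dig(p='/trefu') => ok
;; 2. archive.jot(p='/trefu/rabi', c='crigrel') => created
;; 3. archive.expunge(p='/trefu/rabi') => ok
;; 4. archive.expunge(p='/trefu') => ok
;; 5. archive.jot(p='/ca_ind', c='breku') => created
;; 6. archive.dig(p='/tosti') => ok
;; 7. archive.listout(p='/tosti') => []
;; 8. archive.dig(p='/tosti/drebok') => ok
;; 9. archive.dig(p='/tosti/pu') => ok
;; 10. measurebox.translate(v='3526', u_from='s', u_to='week') => 1763/302400
;; 11. archive.dig(p='/tosti/rab') => ok
;; 12. measurebox.translate(v='3139', u_from='h', u_to='week') => 3139/168
;; 13. archive.quote(p='/ca_ind') => breku
;; 14. measurebox.translate(v='-3713', u_from='MiB', u_to='B') => -3893362688
;; 15. measurebox.translate(v='380', u_from='K', u_to='C') => 2137/20
;; 16. measurebox.translate(v='242', u_from='K', u_to='F') => -2407/100
;; 17. archive.jot(p='/tosti/nex', c='pabrufe') => created


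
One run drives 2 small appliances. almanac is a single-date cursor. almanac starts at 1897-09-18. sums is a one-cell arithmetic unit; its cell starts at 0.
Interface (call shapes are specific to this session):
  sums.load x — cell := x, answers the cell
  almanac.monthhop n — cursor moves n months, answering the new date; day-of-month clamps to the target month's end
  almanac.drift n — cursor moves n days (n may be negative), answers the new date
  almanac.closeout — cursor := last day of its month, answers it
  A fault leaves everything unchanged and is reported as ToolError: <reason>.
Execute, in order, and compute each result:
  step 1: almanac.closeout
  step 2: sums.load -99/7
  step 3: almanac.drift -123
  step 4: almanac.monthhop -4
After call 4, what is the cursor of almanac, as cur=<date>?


> almanac.closeout
  1897-09-30
> sums.load x=-99/7
  -99/7
> almanac.drift n=-123
  1897-05-30
> almanac.monthhop n=-4
  1897-01-30

Answer: cur=1897-01-30


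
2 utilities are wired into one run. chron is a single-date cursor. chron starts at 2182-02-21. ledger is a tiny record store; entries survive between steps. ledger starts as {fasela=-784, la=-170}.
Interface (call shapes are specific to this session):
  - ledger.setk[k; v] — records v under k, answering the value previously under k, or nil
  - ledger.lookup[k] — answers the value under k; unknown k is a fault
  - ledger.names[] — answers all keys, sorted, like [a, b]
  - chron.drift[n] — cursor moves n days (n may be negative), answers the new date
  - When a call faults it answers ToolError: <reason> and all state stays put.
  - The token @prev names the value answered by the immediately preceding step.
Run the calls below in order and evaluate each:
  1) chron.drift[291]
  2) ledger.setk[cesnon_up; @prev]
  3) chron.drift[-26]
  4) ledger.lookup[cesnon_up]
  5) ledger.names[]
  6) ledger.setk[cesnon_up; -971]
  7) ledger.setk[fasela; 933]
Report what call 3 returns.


// 1. chron.drift(291) : 2182-12-09
// 2. ledger.setk(cesnon_up, @prev) : nil
// 3. chron.drift(-26) : 2182-11-13
// 4. ledger.lookup(cesnon_up) : 2182-12-09
// 5. ledger.names() : [cesnon_up, fasela, la]
// 6. ledger.setk(cesnon_up, -971) : 2182-12-09
// 7. ledger.setk(fasela, 933) : -784

Answer: 2182-11-13


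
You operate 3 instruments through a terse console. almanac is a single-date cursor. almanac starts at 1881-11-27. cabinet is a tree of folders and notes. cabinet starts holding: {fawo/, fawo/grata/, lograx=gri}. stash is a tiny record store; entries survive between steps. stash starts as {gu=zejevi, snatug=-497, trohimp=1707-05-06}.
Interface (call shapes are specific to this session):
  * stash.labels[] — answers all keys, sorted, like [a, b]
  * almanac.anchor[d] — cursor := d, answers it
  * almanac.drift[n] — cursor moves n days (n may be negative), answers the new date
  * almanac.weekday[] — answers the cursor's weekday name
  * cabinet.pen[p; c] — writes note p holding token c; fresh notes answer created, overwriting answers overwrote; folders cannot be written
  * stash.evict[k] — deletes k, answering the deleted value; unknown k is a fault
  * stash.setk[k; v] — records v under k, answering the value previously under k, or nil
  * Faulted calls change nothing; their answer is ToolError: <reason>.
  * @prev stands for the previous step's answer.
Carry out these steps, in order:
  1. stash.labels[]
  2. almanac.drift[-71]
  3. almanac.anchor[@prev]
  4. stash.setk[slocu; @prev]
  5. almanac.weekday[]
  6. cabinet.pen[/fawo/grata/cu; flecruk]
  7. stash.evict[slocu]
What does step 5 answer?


Answer: Saturday

Derivation:
-> stash.labels()
<- [gu, snatug, trohimp]
-> almanac.drift(-71)
<- 1881-09-17
-> almanac.anchor(@prev)
<- 1881-09-17
-> stash.setk(slocu, @prev)
<- nil
-> almanac.weekday()
<- Saturday
-> cabinet.pen(/fawo/grata/cu, flecruk)
<- created
-> stash.evict(slocu)
<- 1881-09-17


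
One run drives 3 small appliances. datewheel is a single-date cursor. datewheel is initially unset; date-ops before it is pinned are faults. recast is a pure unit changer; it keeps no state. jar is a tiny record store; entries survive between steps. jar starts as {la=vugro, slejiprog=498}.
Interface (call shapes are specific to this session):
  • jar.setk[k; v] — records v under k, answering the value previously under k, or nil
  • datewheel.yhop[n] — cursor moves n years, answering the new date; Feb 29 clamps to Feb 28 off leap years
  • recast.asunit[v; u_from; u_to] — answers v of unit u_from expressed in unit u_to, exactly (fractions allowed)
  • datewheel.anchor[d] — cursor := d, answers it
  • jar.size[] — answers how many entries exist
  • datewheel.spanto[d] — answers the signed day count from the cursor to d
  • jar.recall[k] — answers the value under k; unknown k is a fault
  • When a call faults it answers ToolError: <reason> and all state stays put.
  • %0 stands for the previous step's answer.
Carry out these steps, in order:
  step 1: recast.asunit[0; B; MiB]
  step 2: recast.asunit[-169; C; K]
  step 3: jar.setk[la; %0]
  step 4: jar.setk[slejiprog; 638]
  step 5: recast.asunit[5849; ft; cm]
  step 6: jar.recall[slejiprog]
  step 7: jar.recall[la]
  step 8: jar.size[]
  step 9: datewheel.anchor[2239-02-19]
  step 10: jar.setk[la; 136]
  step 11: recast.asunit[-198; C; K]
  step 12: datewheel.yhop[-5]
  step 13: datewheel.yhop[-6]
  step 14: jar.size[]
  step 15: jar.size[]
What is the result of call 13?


Answer: 2228-02-19

Derivation:
>>> recast.asunit v=0 u_from=B u_to=MiB
:: 0
>>> recast.asunit v=-169 u_from=C u_to=K
:: 2083/20
>>> jar.setk k=la v=%0
:: vugro
>>> jar.setk k=slejiprog v=638
:: 498
>>> recast.asunit v=5849 u_from=ft u_to=cm
:: 4456938/25
>>> jar.recall k=slejiprog
:: 638
>>> jar.recall k=la
:: 2083/20
>>> jar.size
:: 2
>>> datewheel.anchor d=2239-02-19
:: 2239-02-19
>>> jar.setk k=la v=136
:: 2083/20
>>> recast.asunit v=-198 u_from=C u_to=K
:: 1503/20
>>> datewheel.yhop n=-5
:: 2234-02-19
>>> datewheel.yhop n=-6
:: 2228-02-19
>>> jar.size
:: 2
>>> jar.size
:: 2
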